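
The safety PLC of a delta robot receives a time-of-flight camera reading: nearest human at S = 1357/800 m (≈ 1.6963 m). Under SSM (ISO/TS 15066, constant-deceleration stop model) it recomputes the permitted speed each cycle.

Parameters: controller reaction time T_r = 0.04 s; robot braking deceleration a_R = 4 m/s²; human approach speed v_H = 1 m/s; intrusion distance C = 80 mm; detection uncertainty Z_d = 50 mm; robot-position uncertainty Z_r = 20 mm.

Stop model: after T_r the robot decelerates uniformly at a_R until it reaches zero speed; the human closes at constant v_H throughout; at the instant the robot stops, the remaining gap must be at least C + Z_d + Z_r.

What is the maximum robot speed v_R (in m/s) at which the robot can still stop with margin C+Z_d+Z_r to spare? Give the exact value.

collect terms ⇒ (1/8)·v_R² + (29/100)·v_R + (-241/160) = 0
  disc = (29/100)² − 4·(1/8)·(-241/160) = 33489/40000 ; √disc = 183/200
  v_R = (−(29/100) + 183/200) / (2·(1/8)) = 5/2 m/s
check:
braking lasts T_s = (5/2)/4 = 0.6250 s
reaction-phase robot travel = 2.5000·0.0400 = 0.1000 m
robot under decel: 2.5000²/(2·4.0000) = 0.7812 m
person approaches 1.0000·(0.0400+0.6250) = 0.6650 m
C+Z_d+Z_r = 0.0800+0.0500+0.0200 = 0.1500 m
sum ≈ 0.1000+0.7812+0.6650+0.1500 ≈ 1.6963 m = S ✓

v_R_max = 5/2 m/s = 2.5000 m/s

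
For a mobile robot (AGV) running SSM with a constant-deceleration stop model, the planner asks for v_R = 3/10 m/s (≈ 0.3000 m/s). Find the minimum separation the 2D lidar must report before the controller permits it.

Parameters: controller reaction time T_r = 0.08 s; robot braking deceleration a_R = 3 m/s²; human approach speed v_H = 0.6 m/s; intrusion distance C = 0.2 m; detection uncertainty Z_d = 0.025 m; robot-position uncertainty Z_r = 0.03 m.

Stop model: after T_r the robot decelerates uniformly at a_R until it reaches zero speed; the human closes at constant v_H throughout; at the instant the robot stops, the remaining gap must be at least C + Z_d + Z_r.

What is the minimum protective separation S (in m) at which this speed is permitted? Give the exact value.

T_s = v_R/a_R = (3/10)/3 = 0.1000 s
robot covers v_R·T_r = 0.3000·0.0800 = 0.0240 m before braking
robot covers 0.3000·0.1000 − ½·3.0000·0.1000² = 0.0150 m while stopping
human closes 0.6000·0.1800 = 0.1080 m
C+Z_d+Z_r = 0.2000+0.0250+0.0300 = 0.2550 m
S_min ≈ 0.0240+0.0150+0.1080+0.2550  ⇒  S_min = 201/500 m

S_min = 201/500 m = 0.4020 m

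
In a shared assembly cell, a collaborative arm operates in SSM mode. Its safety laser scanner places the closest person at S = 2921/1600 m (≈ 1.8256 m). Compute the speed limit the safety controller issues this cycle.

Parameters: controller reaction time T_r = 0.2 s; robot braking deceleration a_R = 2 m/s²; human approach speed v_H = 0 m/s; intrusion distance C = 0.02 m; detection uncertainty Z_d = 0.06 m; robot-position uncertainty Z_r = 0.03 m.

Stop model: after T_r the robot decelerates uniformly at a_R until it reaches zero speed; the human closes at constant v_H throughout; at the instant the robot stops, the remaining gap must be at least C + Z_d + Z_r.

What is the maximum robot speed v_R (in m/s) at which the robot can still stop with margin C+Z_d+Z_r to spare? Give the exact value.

v_R_max = 9/4 m/s = 2.2500 m/s

collect terms ⇒ (1/4)·v_R² + (1/5)·v_R + (-549/320) = 0
  disc = (1/5)² − 4·(1/4)·(-549/320) = 2809/1600 ; √disc = 53/40
  v_R = (−(1/5) + 53/40) / (2·(1/4)) = 9/4 m/s
check:
braking lasts T_s = (9/4)/2 = 1.1250 s
robot in T_r: 2.2500·0.2000 = 0.4500 m
robot under decel: 2.2500²/(2·2.0000) = 1.2656 m
human closes 0.0000·1.3250 = 0.0000 m
margins: 0.0200+0.0600+0.0300 = 0.1100 m
sum ≈ 0.4500+1.2656+0.0000+0.1100 ≈ 1.8256 m = S ✓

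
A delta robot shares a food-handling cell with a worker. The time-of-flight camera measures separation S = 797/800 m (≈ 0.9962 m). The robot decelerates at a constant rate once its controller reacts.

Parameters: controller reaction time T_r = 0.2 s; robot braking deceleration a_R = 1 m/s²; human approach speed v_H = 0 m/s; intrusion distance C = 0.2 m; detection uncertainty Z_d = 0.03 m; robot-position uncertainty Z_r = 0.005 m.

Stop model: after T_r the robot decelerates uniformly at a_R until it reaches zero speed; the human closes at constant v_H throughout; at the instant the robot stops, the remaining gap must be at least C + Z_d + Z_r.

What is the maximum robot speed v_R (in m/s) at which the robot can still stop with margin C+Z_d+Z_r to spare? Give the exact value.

quadratic (1/2)·v² + (1/5)·v + (-609/800) = 0
  disc = (1/5)² − 4·(1/2)·(-609/800) = 25/16 ; √disc = 5/4
  v_R = (−(1/5) + 5/4) / (2·(1/2)) = 21/20 m/s
check:
stop time T_s = (21/20)/1 = 1.0500 s
robot covers v_R·T_r = 1.0500·0.2000 = 0.2100 m before braking
braking distance = 1.0500²/(2·1.0000) = 0.5513 m
human over T_r+T_s: 0.0000·(0.2000+1.0500) = 0.0000 m
margins: 0.2000+0.0300+0.0050 = 0.2350 m
sum ≈ 0.2100+0.5513+0.0000+0.2350 ≈ 0.9962 m = S ✓

v_R_max = 21/20 m/s = 1.0500 m/s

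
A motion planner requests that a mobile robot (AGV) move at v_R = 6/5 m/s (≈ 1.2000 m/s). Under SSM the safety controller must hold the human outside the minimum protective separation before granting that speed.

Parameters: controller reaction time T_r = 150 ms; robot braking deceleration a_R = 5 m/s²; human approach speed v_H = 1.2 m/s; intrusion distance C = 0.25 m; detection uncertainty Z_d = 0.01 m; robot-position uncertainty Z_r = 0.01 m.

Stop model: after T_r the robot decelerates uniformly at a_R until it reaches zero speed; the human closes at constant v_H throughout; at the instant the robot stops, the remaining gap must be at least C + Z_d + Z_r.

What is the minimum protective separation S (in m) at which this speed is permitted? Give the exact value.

stop time T_s = (6/5)/5 = 0.2400 s
robot in T_r: 1.2000·0.1500 = 0.1800 m
robot under decel: 1.2000²/(2·5.0000) = 0.1440 m
person approaches 1.2000·(0.1500+0.2400) = 0.4680 m
margins: 0.2500+0.0100+0.0100 = 0.2700 m
S_min ≈ 0.1800+0.1440+0.4680+0.2700  ⇒  S_min = 531/500 m

S_min = 531/500 m = 1.0620 m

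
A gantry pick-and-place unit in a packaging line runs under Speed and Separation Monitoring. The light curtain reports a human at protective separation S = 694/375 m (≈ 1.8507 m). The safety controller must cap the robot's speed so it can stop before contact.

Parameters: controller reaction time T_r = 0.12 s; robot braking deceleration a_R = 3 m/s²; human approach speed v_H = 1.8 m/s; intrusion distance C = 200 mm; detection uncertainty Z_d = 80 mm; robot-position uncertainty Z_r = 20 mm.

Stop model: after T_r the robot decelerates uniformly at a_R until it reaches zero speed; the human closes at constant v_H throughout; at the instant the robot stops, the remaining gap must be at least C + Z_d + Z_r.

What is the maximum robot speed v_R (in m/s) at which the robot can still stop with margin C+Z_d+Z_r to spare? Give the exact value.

at the boundary: (1/6)·v² + (18/25)·v + (-1001/750) = 0
  disc = (18/25)² − 4·(1/6)·(-1001/750) = 7921/5625 ; √disc = 89/75
  v_R = (−(18/25) + 89/75) / (2·(1/6)) = 7/5 m/s
check:
T_s = v_R/a_R = (7/5)/3 = 0.4667 s
robot in T_r: 1.4000·0.1200 = 0.1680 m
braking distance = 1.4000²/(2·3.0000) = 0.3267 m
human closes 1.8000·0.5867 = 1.0560 m
residual clearance needed = 0.2000+0.0800+0.0200 = 0.3000 m
sum ≈ 0.1680+0.3267+1.0560+0.3000 ≈ 1.8507 m = S ✓

v_R_max = 7/5 m/s = 1.4000 m/s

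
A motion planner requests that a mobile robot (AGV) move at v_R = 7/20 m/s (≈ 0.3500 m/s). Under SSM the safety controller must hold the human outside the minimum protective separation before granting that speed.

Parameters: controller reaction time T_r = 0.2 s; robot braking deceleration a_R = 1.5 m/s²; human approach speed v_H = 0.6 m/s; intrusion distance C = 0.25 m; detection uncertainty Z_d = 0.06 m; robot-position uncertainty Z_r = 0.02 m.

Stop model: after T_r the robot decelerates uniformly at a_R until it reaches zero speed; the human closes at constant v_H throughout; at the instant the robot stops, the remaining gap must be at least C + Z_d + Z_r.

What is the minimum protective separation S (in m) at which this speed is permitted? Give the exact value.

S_min = 841/1200 m = 0.7008 m

stop time T_s = (7/20)/(3/2) = 0.2333 s
reaction-phase robot travel = 0.3500·0.2000 = 0.0700 m
braking distance = 0.3500²/(2·1.5000) = 0.0408 m
human closes 0.6000·0.4333 = 0.2600 m
C+Z_d+Z_r = 0.2500+0.0600+0.0200 = 0.3300 m
S_min ≈ 0.0700+0.0408+0.2600+0.3300  ⇒  S_min = 841/1200 m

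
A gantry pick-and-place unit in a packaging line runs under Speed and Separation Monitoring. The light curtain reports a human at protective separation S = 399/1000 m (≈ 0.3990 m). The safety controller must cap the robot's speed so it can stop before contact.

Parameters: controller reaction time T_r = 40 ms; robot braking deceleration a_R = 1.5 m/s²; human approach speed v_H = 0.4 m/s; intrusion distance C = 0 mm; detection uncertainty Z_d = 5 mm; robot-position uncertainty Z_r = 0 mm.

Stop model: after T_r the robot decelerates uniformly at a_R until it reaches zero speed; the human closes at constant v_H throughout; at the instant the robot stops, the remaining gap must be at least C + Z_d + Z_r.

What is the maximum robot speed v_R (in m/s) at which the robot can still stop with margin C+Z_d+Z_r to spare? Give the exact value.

v_R_max = 7/10 m/s = 0.7000 m/s

collect terms ⇒ (1/3)·v_R² + (23/75)·v_R + (-189/500) = 0
  disc = (23/75)² − 4·(1/3)·(-189/500) = 3364/5625 ; √disc = 58/75
  v_R = (−(23/75) + 58/75) / (2·(1/3)) = 7/10 m/s
check:
stop time T_s = (7/10)/(3/2) = 0.4667 s
robot covers v_R·T_r = 0.7000·0.0400 = 0.0280 m before braking
robot under decel: 0.7000²/(2·1.5000) = 0.1633 m
human over T_r+T_s: 0.4000·(0.0400+0.4667) = 0.2027 m
C+Z_d+Z_r = 0.0000+0.0050+0.0000 = 0.0050 m
sum ≈ 0.0280+0.1633+0.2027+0.0050 ≈ 0.3990 m = S ✓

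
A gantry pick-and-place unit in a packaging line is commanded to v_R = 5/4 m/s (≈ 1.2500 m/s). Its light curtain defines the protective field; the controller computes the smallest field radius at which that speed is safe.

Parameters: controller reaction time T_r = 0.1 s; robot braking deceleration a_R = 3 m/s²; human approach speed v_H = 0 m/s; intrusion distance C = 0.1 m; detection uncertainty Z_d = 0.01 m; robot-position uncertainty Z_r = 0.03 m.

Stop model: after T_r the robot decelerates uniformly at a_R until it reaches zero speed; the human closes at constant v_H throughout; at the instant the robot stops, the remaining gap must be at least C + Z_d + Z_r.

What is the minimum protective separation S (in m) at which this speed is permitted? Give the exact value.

braking lasts T_s = (5/4)/3 = 0.4167 s
robot in T_r: 1.2500·0.1000 = 0.1250 m
robot under decel: 1.2500²/(2·3.0000) = 0.2604 m
person approaches 0.0000·(0.1000+0.4167) = 0.0000 m
C+Z_d+Z_r = 0.1000+0.0100+0.0300 = 0.1400 m
S_min ≈ 0.1250+0.2604+0.0000+0.1400  ⇒  S_min = 1261/2400 m

S_min = 1261/2400 m = 0.5254 m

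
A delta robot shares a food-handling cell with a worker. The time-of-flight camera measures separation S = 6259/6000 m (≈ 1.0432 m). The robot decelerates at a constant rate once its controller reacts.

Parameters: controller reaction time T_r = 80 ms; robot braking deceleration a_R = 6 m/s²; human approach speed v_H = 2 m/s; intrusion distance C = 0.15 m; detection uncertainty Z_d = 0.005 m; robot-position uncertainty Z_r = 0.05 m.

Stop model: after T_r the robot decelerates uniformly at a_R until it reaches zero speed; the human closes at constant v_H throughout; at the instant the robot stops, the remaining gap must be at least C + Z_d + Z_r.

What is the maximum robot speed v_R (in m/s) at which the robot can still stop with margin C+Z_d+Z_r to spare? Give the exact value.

v_R_max = 13/10 m/s = 1.3000 m/s

quadratic (1/12)·v² + (31/75)·v + (-4069/6000) = 0
  disc = (31/75)² − 4·(1/12)·(-4069/6000) = 3969/10000 ; √disc = 63/100
  v_R = (−(31/75) + 63/100) / (2·(1/12)) = 13/10 m/s
check:
T_s = v_R/a_R = (13/10)/6 = 0.2167 s
robot in T_r: 1.3000·0.0800 = 0.1040 m
braking distance = 1.3000²/(2·6.0000) = 0.1408 m
person approaches 2.0000·(0.0800+0.2167) = 0.5933 m
margins: 0.1500+0.0050+0.0500 = 0.2050 m
sum ≈ 0.1040+0.1408+0.5933+0.2050 ≈ 1.0432 m = S ✓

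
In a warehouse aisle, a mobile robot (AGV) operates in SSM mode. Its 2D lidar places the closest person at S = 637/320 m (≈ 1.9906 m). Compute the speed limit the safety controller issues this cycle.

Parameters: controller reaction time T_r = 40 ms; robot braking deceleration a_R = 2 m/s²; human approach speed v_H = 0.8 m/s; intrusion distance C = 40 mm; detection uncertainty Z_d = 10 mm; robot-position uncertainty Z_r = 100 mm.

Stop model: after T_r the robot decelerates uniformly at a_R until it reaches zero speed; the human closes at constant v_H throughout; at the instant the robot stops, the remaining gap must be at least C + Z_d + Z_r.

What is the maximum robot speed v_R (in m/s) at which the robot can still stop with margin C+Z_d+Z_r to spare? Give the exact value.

quadratic (1/4)·v² + (11/25)·v + (-14469/8000) = 0
  disc = (11/25)² − 4·(1/4)·(-14469/8000) = 80089/40000 ; √disc = 283/200
  v_R = (−(11/25) + 283/200) / (2·(1/4)) = 39/20 m/s
check:
stop time T_s = (39/20)/2 = 0.9750 s
robot in T_r: 1.9500·0.0400 = 0.0780 m
braking distance = 1.9500²/(2·2.0000) = 0.9506 m
human closes 0.8000·1.0150 = 0.8120 m
C+Z_d+Z_r = 0.0400+0.0100+0.1000 = 0.1500 m
sum ≈ 0.0780+0.9506+0.8120+0.1500 ≈ 1.9906 m = S ✓

v_R_max = 39/20 m/s = 1.9500 m/s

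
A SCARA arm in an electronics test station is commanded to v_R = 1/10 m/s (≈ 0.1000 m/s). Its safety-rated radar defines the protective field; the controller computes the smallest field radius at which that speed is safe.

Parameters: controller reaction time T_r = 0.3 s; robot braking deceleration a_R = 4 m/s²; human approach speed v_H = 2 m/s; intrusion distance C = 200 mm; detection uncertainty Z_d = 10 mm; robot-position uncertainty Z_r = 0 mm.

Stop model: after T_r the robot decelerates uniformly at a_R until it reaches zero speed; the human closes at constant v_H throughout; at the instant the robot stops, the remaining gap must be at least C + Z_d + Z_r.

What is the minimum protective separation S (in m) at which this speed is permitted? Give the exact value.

braking lasts T_s = (1/10)/4 = 0.0250 s
robot covers v_R·T_r = 0.1000·0.3000 = 0.0300 m before braking
robot covers 0.1000·0.0250 − ½·4.0000·0.0250² = 0.0013 m while stopping
person approaches 2.0000·(0.3000+0.0250) = 0.6500 m
margins: 0.2000+0.0100+0.0000 = 0.2100 m
S_min ≈ 0.0300+0.0013+0.6500+0.2100  ⇒  S_min = 713/800 m

S_min = 713/800 m = 0.8912 m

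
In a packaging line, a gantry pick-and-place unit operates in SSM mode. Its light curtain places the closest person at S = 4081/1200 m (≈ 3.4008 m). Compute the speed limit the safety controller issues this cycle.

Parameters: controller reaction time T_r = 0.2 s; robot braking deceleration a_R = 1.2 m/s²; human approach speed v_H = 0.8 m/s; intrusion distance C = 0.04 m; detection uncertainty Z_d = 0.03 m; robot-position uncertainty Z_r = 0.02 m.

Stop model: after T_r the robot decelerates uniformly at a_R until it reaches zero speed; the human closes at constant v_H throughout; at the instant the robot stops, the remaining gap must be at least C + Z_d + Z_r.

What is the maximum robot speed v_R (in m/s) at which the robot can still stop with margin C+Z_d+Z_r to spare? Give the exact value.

at the boundary: (5/12)·v² + (13/15)·v + (-3781/1200) = 0
  disc = (13/15)² − 4·(5/12)·(-3781/1200) = 2401/400 ; √disc = 49/20
  v_R = (−(13/15) + 49/20) / (2·(5/12)) = 19/10 m/s
check:
braking lasts T_s = (19/10)/(6/5) = 1.5833 s
robot in T_r: 1.9000·0.2000 = 0.3800 m
braking distance = 1.9000²/(2·1.2000) = 1.5042 m
human closes 0.8000·1.7833 = 1.4267 m
C+Z_d+Z_r = 0.0400+0.0300+0.0200 = 0.0900 m
sum ≈ 0.3800+1.5042+1.4267+0.0900 ≈ 3.4008 m = S ✓

v_R_max = 19/10 m/s = 1.9000 m/s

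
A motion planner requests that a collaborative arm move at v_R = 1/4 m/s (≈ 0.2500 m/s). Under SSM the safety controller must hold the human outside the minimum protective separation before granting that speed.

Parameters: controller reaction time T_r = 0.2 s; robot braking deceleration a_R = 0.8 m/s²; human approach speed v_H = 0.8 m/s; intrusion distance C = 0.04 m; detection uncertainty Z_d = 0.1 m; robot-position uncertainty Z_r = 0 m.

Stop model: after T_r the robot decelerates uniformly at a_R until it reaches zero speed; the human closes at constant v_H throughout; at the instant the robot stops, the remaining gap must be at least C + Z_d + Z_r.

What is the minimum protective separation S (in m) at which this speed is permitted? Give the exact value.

S_min = 409/640 m = 0.6391 m

T_s = v_R/a_R = (1/4)/(4/5) = 0.3125 s
reaction-phase robot travel = 0.2500·0.2000 = 0.0500 m
robot covers 0.2500·0.3125 − ½·0.8000·0.3125² = 0.0391 m while stopping
person approaches 0.8000·(0.2000+0.3125) = 0.4100 m
residual clearance needed = 0.0400+0.1000+0.0000 = 0.1400 m
S_min ≈ 0.0500+0.0391+0.4100+0.1400  ⇒  S_min = 409/640 m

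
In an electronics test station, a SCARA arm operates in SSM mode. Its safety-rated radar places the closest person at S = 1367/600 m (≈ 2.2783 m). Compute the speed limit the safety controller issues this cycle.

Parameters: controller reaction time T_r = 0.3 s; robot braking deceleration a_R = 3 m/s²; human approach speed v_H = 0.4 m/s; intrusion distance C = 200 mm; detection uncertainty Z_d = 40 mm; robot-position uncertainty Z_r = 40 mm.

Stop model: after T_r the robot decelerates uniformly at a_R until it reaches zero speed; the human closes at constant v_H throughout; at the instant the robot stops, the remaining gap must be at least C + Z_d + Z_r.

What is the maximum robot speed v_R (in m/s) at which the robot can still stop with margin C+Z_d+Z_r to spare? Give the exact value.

collect terms ⇒ (1/6)·v_R² + (13/30)·v_R + (-1127/600) = 0
  disc = (13/30)² − 4·(1/6)·(-1127/600) = 36/25 ; √disc = 6/5
  v_R = (−(13/30) + 6/5) / (2·(1/6)) = 23/10 m/s
check:
stop time T_s = (23/10)/3 = 0.7667 s
reaction-phase robot travel = 2.3000·0.3000 = 0.6900 m
braking distance = 2.3000²/(2·3.0000) = 0.8817 m
person approaches 0.4000·(0.3000+0.7667) = 0.4267 m
C+Z_d+Z_r = 0.2000+0.0400+0.0400 = 0.2800 m
sum ≈ 0.6900+0.8817+0.4267+0.2800 ≈ 2.2783 m = S ✓

v_R_max = 23/10 m/s = 2.3000 m/s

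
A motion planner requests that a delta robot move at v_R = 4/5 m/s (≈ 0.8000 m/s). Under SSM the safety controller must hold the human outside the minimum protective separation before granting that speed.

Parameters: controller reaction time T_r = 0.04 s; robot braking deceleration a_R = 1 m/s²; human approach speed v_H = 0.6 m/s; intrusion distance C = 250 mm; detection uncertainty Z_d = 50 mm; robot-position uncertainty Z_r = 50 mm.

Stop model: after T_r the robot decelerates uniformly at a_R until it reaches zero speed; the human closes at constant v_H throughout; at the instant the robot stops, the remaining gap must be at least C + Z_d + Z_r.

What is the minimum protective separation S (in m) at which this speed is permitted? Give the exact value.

S_min = 603/500 m = 1.2060 m

braking lasts T_s = (4/5)/1 = 0.8000 s
robot in T_r: 0.8000·0.0400 = 0.0320 m
robot covers 0.8000·0.8000 − ½·1.0000·0.8000² = 0.3200 m while stopping
person approaches 0.6000·(0.0400+0.8000) = 0.5040 m
residual clearance needed = 0.2500+0.0500+0.0500 = 0.3500 m
S_min ≈ 0.0320+0.3200+0.5040+0.3500  ⇒  S_min = 603/500 m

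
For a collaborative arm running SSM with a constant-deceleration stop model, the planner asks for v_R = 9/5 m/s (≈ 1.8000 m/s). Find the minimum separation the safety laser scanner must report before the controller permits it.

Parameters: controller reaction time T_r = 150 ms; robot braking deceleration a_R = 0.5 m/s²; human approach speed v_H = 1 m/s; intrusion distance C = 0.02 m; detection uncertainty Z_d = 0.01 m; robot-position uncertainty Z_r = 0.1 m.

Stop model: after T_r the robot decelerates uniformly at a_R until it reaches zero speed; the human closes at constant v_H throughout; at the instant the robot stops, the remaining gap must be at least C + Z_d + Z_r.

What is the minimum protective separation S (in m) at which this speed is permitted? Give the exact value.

S_min = 739/100 m = 7.3900 m

T_s = v_R/a_R = (9/5)/(1/2) = 3.6000 s
reaction-phase robot travel = 1.8000·0.1500 = 0.2700 m
robot covers 1.8000·3.6000 − ½·0.5000·3.6000² = 3.2400 m while stopping
human over T_r+T_s: 1.0000·(0.1500+3.6000) = 3.7500 m
margins: 0.0200+0.0100+0.1000 = 0.1300 m
S_min ≈ 0.2700+3.2400+3.7500+0.1300  ⇒  S_min = 739/100 m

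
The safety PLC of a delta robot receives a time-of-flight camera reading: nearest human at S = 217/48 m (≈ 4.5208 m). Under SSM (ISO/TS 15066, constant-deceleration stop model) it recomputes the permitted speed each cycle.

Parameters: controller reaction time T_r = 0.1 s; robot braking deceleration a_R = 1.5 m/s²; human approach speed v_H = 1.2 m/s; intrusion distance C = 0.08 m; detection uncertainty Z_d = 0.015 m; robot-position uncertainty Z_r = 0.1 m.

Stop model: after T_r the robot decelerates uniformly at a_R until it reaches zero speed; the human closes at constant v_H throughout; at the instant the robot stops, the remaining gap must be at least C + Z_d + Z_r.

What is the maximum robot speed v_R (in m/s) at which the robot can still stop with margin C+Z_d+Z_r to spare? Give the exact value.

v_R_max = 49/20 m/s = 2.4500 m/s

quadratic (1/3)·v² + (9/10)·v + (-5047/1200) = 0
  disc = (9/10)² − 4·(1/3)·(-5047/1200) = 1444/225 ; √disc = 38/15
  v_R = (−(9/10) + 38/15) / (2·(1/3)) = 49/20 m/s
check:
T_s = v_R/a_R = (49/20)/(3/2) = 1.6333 s
reaction-phase robot travel = 2.4500·0.1000 = 0.2450 m
braking distance = 2.4500²/(2·1.5000) = 2.0008 m
person approaches 1.2000·(0.1000+1.6333) = 2.0800 m
margins: 0.0800+0.0150+0.1000 = 0.1950 m
sum ≈ 0.2450+2.0008+2.0800+0.1950 ≈ 4.5208 m = S ✓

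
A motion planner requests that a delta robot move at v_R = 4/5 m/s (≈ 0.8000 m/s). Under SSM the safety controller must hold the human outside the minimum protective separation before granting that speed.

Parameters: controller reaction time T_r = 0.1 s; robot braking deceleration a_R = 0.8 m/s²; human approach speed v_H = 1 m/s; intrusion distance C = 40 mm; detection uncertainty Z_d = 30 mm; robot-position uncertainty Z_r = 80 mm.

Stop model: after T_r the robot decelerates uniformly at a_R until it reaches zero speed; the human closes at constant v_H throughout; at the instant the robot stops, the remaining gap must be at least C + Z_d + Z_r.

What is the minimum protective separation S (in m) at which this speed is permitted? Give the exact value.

S_min = 173/100 m = 1.7300 m

stop time T_s = (4/5)/(4/5) = 1.0000 s
reaction-phase robot travel = 0.8000·0.1000 = 0.0800 m
braking distance = 0.8000²/(2·0.8000) = 0.4000 m
human over T_r+T_s: 1.0000·(0.1000+1.0000) = 1.1000 m
residual clearance needed = 0.0400+0.0300+0.0800 = 0.1500 m
S_min ≈ 0.0800+0.4000+1.1000+0.1500  ⇒  S_min = 173/100 m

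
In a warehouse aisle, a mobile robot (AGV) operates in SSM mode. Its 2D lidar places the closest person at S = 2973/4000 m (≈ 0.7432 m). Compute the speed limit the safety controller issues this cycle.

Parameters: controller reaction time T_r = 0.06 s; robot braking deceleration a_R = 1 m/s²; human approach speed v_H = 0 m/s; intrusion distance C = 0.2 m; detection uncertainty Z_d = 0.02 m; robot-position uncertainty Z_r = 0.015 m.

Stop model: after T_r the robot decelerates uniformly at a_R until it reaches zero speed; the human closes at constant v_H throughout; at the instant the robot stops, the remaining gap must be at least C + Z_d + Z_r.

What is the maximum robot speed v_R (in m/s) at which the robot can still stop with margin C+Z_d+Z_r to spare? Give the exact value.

v_R_max = 19/20 m/s = 0.9500 m/s

collect terms ⇒ (1/2)·v_R² + (3/50)·v_R + (-2033/4000) = 0
  disc = (3/50)² − 4·(1/2)·(-2033/4000) = 10201/10000 ; √disc = 101/100
  v_R = (−(3/50) + 101/100) / (2·(1/2)) = 19/20 m/s
check:
braking lasts T_s = (19/20)/1 = 0.9500 s
reaction-phase robot travel = 0.9500·0.0600 = 0.0570 m
braking distance = 0.9500²/(2·1.0000) = 0.4512 m
human over T_r+T_s: 0.0000·(0.0600+0.9500) = 0.0000 m
margins: 0.2000+0.0200+0.0150 = 0.2350 m
sum ≈ 0.0570+0.4512+0.0000+0.2350 ≈ 0.7432 m = S ✓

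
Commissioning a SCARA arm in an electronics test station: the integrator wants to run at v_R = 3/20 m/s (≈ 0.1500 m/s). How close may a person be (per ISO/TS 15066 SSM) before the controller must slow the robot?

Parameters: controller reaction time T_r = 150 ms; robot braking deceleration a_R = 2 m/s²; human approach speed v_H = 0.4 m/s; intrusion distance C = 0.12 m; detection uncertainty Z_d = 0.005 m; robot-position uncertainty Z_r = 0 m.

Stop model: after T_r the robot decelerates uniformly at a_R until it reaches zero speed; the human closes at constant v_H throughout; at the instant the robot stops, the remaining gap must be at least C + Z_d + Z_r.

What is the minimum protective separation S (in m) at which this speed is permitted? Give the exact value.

S_min = 389/1600 m = 0.2431 m

stop time T_s = (3/20)/2 = 0.0750 s
reaction-phase robot travel = 0.1500·0.1500 = 0.0225 m
robot covers 0.1500·0.0750 − ½·2.0000·0.0750² = 0.0056 m while stopping
human closes 0.4000·0.2250 = 0.0900 m
residual clearance needed = 0.1200+0.0050+0.0000 = 0.1250 m
S_min ≈ 0.0225+0.0056+0.0900+0.1250  ⇒  S_min = 389/1600 m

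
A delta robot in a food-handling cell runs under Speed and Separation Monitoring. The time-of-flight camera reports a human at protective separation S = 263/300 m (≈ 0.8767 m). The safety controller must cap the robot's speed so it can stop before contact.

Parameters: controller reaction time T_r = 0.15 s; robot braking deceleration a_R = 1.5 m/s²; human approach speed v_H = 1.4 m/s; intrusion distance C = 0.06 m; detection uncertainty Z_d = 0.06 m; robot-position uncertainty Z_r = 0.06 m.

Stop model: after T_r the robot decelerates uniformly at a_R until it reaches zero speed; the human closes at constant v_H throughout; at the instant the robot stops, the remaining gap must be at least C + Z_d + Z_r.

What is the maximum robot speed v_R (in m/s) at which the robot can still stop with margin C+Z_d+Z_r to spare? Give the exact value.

v_R_max = 2/5 m/s = 0.4000 m/s

quadratic (1/3)·v² + (13/12)·v + (-73/150) = 0
  disc = (13/12)² − 4·(1/3)·(-73/150) = 729/400 ; √disc = 27/20
  v_R = (−(13/12) + 27/20) / (2·(1/3)) = 2/5 m/s
check:
stop time T_s = (2/5)/(3/2) = 0.2667 s
robot covers v_R·T_r = 0.4000·0.1500 = 0.0600 m before braking
robot under decel: 0.4000²/(2·1.5000) = 0.0533 m
human closes 1.4000·0.4167 = 0.5833 m
residual clearance needed = 0.0600+0.0600+0.0600 = 0.1800 m
sum ≈ 0.0600+0.0533+0.5833+0.1800 ≈ 0.8767 m = S ✓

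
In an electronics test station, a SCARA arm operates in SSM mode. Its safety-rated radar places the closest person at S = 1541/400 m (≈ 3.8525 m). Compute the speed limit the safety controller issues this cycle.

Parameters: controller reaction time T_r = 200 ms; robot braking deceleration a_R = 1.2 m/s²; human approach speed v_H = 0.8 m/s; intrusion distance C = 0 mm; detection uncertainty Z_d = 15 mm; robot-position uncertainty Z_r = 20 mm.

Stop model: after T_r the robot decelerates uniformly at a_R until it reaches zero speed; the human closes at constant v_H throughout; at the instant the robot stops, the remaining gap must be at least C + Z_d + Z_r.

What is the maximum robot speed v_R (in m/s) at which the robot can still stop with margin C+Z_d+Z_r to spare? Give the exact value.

collect terms ⇒ (5/12)·v_R² + (13/15)·v_R + (-1463/400) = 0
  disc = (13/15)² − 4·(5/12)·(-1463/400) = 24649/3600 ; √disc = 157/60
  v_R = (−(13/15) + 157/60) / (2·(5/12)) = 21/10 m/s
check:
stop time T_s = (21/10)/(6/5) = 1.7500 s
robot covers v_R·T_r = 2.1000·0.2000 = 0.4200 m before braking
robot under decel: 2.1000²/(2·1.2000) = 1.8375 m
human over T_r+T_s: 0.8000·(0.2000+1.7500) = 1.5600 m
residual clearance needed = 0.0000+0.0150+0.0200 = 0.0350 m
sum ≈ 0.4200+1.8375+1.5600+0.0350 ≈ 3.8525 m = S ✓

v_R_max = 21/10 m/s = 2.1000 m/s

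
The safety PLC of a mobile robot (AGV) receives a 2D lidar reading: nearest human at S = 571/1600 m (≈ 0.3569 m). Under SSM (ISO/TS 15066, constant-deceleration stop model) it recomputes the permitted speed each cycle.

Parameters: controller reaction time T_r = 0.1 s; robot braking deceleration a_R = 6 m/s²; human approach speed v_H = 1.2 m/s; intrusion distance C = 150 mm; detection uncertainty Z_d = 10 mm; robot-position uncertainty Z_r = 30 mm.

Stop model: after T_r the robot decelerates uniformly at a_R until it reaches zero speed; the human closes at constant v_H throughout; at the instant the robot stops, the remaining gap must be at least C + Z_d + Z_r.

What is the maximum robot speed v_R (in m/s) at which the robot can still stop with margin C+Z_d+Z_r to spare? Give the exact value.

v_R_max = 3/20 m/s = 0.1500 m/s

quadratic (1/12)·v² + (3/10)·v + (-3/64) = 0
  disc = (3/10)² − 4·(1/12)·(-3/64) = 169/1600 ; √disc = 13/40
  v_R = (−(3/10) + 13/40) / (2·(1/12)) = 3/20 m/s
check:
T_s = v_R/a_R = (3/20)/6 = 0.0250 s
robot covers v_R·T_r = 0.1500·0.1000 = 0.0150 m before braking
robot under decel: 0.1500²/(2·6.0000) = 0.0019 m
human closes 1.2000·0.1250 = 0.1500 m
margins: 0.1500+0.0100+0.0300 = 0.1900 m
sum ≈ 0.0150+0.0019+0.1500+0.1900 ≈ 0.3569 m = S ✓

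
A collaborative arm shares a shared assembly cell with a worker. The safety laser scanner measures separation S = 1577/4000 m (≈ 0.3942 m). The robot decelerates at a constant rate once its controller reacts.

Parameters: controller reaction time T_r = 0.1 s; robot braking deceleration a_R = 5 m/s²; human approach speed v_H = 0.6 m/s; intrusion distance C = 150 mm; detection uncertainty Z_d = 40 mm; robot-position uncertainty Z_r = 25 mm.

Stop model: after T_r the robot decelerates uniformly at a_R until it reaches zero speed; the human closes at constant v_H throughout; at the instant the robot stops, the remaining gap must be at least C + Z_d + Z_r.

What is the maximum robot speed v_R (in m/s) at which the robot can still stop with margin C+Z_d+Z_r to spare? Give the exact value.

collect terms ⇒ (1/10)·v_R² + (11/50)·v_R + (-477/4000) = 0
  disc = (11/50)² − 4·(1/10)·(-477/4000) = 961/10000 ; √disc = 31/100
  v_R = (−(11/50) + 31/100) / (2·(1/10)) = 9/20 m/s
check:
braking lasts T_s = (9/20)/5 = 0.0900 s
robot in T_r: 0.4500·0.1000 = 0.0450 m
robot covers 0.4500·0.0900 − ½·5.0000·0.0900² = 0.0203 m while stopping
person approaches 0.6000·(0.1000+0.0900) = 0.1140 m
residual clearance needed = 0.1500+0.0400+0.0250 = 0.2150 m
sum ≈ 0.0450+0.0203+0.1140+0.2150 ≈ 0.3942 m = S ✓

v_R_max = 9/20 m/s = 0.4500 m/s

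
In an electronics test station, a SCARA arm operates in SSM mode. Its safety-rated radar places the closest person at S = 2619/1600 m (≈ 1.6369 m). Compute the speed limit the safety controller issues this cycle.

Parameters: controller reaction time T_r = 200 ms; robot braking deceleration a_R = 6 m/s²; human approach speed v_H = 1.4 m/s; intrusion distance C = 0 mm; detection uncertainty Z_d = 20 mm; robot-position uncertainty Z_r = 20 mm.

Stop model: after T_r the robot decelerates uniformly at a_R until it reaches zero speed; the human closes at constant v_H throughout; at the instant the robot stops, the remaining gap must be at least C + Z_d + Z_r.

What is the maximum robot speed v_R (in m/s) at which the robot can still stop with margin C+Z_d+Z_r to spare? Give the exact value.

v_R_max = 43/20 m/s = 2.1500 m/s

at the boundary: (1/12)·v² + (13/30)·v + (-2107/1600) = 0
  disc = (13/30)² − 4·(1/12)·(-2107/1600) = 361/576 ; √disc = 19/24
  v_R = (−(13/30) + 19/24) / (2·(1/12)) = 43/20 m/s
check:
T_s = v_R/a_R = (43/20)/6 = 0.3583 s
robot covers v_R·T_r = 2.1500·0.2000 = 0.4300 m before braking
braking distance = 2.1500²/(2·6.0000) = 0.3852 m
human over T_r+T_s: 1.4000·(0.2000+0.3583) = 0.7817 m
residual clearance needed = 0.0000+0.0200+0.0200 = 0.0400 m
sum ≈ 0.4300+0.3852+0.7817+0.0400 ≈ 1.6369 m = S ✓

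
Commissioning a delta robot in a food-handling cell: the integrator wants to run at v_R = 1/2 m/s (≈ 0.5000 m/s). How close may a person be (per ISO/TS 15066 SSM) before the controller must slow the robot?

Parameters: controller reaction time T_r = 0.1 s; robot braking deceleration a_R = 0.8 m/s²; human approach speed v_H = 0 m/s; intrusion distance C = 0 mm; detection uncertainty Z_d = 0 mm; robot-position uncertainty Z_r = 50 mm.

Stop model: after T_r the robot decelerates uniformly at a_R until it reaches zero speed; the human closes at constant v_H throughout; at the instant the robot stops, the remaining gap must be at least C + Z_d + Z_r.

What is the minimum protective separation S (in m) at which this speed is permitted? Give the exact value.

stop time T_s = (1/2)/(4/5) = 0.6250 s
reaction-phase robot travel = 0.5000·0.1000 = 0.0500 m
robot under decel: 0.5000²/(2·0.8000) = 0.1562 m
human over T_r+T_s: 0.0000·(0.1000+0.6250) = 0.0000 m
residual clearance needed = 0.0000+0.0000+0.0500 = 0.0500 m
S_min ≈ 0.0500+0.1562+0.0000+0.0500  ⇒  S_min = 41/160 m

S_min = 41/160 m = 0.2562 m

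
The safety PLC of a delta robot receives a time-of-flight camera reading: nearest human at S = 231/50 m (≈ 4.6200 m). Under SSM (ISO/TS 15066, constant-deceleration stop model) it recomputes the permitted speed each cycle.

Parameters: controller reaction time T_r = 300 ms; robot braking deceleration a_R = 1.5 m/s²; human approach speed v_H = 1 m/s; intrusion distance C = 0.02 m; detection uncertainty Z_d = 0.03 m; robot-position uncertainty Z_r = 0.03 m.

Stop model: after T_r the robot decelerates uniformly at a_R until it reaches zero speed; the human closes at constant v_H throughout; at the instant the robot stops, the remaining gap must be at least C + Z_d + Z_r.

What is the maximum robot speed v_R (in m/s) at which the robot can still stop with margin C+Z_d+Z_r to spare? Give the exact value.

at the boundary: (1/3)·v² + (29/30)·v + (-106/25) = 0
  disc = (29/30)² − 4·(1/3)·(-106/25) = 5929/900 ; √disc = 77/30
  v_R = (−(29/30) + 77/30) / (2·(1/3)) = 12/5 m/s
check:
braking lasts T_s = (12/5)/(3/2) = 1.6000 s
reaction-phase robot travel = 2.4000·0.3000 = 0.7200 m
robot covers 2.4000·1.6000 − ½·1.5000·1.6000² = 1.9200 m while stopping
person approaches 1.0000·(0.3000+1.6000) = 1.9000 m
residual clearance needed = 0.0200+0.0300+0.0300 = 0.0800 m
sum ≈ 0.7200+1.9200+1.9000+0.0800 ≈ 4.6200 m = S ✓

v_R_max = 12/5 m/s = 2.4000 m/s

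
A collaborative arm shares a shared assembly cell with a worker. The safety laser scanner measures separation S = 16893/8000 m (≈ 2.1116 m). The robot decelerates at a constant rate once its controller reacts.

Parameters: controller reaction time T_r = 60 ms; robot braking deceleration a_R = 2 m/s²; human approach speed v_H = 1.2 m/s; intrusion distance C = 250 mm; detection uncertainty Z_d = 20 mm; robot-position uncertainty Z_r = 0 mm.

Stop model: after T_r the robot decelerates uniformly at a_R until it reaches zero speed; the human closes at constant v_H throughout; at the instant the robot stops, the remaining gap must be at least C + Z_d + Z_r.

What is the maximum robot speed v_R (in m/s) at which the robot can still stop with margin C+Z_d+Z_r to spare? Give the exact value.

v_R_max = 33/20 m/s = 1.6500 m/s

at the boundary: (1/4)·v² + (33/50)·v + (-14157/8000) = 0
  disc = (33/50)² − 4·(1/4)·(-14157/8000) = 88209/40000 ; √disc = 297/200
  v_R = (−(33/50) + 297/200) / (2·(1/4)) = 33/20 m/s
check:
stop time T_s = (33/20)/2 = 0.8250 s
robot covers v_R·T_r = 1.6500·0.0600 = 0.0990 m before braking
braking distance = 1.6500²/(2·2.0000) = 0.6806 m
human closes 1.2000·0.8850 = 1.0620 m
residual clearance needed = 0.2500+0.0200+0.0000 = 0.2700 m
sum ≈ 0.0990+0.6806+1.0620+0.2700 ≈ 2.1116 m = S ✓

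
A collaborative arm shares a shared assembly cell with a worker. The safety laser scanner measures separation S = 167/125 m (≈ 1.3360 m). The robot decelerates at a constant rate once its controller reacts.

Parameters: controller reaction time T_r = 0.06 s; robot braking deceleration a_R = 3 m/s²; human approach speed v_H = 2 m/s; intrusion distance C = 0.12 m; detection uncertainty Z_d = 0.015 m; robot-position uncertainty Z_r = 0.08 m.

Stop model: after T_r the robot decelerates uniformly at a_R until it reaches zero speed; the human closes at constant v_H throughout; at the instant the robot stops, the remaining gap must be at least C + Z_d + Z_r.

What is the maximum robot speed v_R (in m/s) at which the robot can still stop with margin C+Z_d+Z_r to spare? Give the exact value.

v_R_max = 11/10 m/s = 1.1000 m/s

quadratic (1/6)·v² + (109/150)·v + (-1001/1000) = 0
  disc = (109/150)² − 4·(1/6)·(-1001/1000) = 6724/5625 ; √disc = 82/75
  v_R = (−(109/150) + 82/75) / (2·(1/6)) = 11/10 m/s
check:
stop time T_s = (11/10)/3 = 0.3667 s
robot covers v_R·T_r = 1.1000·0.0600 = 0.0660 m before braking
robot under decel: 1.1000²/(2·3.0000) = 0.2017 m
human over T_r+T_s: 2.0000·(0.0600+0.3667) = 0.8533 m
C+Z_d+Z_r = 0.1200+0.0150+0.0800 = 0.2150 m
sum ≈ 0.0660+0.2017+0.8533+0.2150 ≈ 1.3360 m = S ✓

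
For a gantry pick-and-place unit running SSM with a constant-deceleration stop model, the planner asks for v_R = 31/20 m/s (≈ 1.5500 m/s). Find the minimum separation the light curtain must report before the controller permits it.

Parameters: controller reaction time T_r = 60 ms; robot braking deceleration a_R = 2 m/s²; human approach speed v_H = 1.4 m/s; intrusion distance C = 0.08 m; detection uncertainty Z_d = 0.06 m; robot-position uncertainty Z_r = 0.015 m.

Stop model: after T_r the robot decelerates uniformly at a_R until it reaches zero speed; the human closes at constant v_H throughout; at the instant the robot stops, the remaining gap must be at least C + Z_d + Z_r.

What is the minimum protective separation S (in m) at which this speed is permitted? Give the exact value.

stop time T_s = (31/20)/2 = 0.7750 s
robot in T_r: 1.5500·0.0600 = 0.0930 m
braking distance = 1.5500²/(2·2.0000) = 0.6006 m
human closes 1.4000·0.8350 = 1.1690 m
margins: 0.0800+0.0600+0.0150 = 0.1550 m
S_min ≈ 0.0930+0.6006+1.1690+0.1550  ⇒  S_min = 16141/8000 m

S_min = 16141/8000 m = 2.0176 m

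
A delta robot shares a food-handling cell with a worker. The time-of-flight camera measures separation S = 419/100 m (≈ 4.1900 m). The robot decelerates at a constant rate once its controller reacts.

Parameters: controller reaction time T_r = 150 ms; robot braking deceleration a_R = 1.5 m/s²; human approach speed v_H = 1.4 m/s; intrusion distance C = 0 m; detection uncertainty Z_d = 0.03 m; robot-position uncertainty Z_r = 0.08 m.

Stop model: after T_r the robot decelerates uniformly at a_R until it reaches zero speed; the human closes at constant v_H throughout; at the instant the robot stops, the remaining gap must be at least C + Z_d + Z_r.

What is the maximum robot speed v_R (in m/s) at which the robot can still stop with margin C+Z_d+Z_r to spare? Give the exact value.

v_R_max = 43/20 m/s = 2.1500 m/s

at the boundary: (1/3)·v² + (13/12)·v + (-387/100) = 0
  disc = (13/12)² − 4·(1/3)·(-387/100) = 22801/3600 ; √disc = 151/60
  v_R = (−(13/12) + 151/60) / (2·(1/3)) = 43/20 m/s
check:
braking lasts T_s = (43/20)/(3/2) = 1.4333 s
reaction-phase robot travel = 2.1500·0.1500 = 0.3225 m
robot covers 2.1500·1.4333 − ½·1.5000·1.4333² = 1.5408 m while stopping
human closes 1.4000·1.5833 = 2.2167 m
residual clearance needed = 0.0000+0.0300+0.0800 = 0.1100 m
sum ≈ 0.3225+1.5408+2.2167+0.1100 ≈ 4.1900 m = S ✓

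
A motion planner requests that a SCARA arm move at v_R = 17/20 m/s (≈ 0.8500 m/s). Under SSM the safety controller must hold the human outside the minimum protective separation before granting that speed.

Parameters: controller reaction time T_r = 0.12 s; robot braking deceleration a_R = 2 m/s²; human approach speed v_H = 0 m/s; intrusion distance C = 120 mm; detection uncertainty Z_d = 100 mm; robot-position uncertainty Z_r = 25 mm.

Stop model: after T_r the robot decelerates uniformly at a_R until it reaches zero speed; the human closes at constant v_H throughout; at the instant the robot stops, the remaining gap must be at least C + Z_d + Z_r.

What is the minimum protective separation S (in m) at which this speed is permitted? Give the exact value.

T_s = v_R/a_R = (17/20)/2 = 0.4250 s
robot covers v_R·T_r = 0.8500·0.1200 = 0.1020 m before braking
robot covers 0.8500·0.4250 − ½·2.0000·0.4250² = 0.1806 m while stopping
human closes 0.0000·0.5450 = 0.0000 m
residual clearance needed = 0.1200+0.1000+0.0250 = 0.2450 m
S_min ≈ 0.1020+0.1806+0.0000+0.2450  ⇒  S_min = 4221/8000 m

S_min = 4221/8000 m = 0.5276 m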